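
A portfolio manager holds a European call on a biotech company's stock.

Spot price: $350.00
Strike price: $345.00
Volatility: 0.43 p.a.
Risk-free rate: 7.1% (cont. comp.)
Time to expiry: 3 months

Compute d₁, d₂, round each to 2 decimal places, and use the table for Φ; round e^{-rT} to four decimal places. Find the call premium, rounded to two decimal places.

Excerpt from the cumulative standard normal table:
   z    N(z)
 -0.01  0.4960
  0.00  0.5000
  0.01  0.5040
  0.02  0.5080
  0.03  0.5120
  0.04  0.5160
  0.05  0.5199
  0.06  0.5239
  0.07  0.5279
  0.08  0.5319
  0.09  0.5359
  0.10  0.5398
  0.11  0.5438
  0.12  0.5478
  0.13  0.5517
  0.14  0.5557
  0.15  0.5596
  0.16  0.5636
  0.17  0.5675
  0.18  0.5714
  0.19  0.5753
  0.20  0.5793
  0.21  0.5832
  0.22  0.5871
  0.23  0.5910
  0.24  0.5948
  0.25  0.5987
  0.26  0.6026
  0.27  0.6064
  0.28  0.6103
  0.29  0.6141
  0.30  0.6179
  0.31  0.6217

$36.02

T = 0.25;  σ√T = 0.2150
d₁ = [ln(350/345) + (0.071 + 0.43²/2)·0.25] / 0.2150 = [0.0144 + 0.0409] / 0.2150 = 0.2570 → 0.26
d₂ = d₁ − σ√T = 0.2570 − 0.2150 = 0.0420 → 0.04
exp(−rT) = exp(−0.071·0.25) = 0.9824
C = 350·N(0.26) − 345·0.9824·N(0.04) = 350·0.6026 − 345·0.9824·0.5160 = 210.9100 − 174.8868 = 36.0232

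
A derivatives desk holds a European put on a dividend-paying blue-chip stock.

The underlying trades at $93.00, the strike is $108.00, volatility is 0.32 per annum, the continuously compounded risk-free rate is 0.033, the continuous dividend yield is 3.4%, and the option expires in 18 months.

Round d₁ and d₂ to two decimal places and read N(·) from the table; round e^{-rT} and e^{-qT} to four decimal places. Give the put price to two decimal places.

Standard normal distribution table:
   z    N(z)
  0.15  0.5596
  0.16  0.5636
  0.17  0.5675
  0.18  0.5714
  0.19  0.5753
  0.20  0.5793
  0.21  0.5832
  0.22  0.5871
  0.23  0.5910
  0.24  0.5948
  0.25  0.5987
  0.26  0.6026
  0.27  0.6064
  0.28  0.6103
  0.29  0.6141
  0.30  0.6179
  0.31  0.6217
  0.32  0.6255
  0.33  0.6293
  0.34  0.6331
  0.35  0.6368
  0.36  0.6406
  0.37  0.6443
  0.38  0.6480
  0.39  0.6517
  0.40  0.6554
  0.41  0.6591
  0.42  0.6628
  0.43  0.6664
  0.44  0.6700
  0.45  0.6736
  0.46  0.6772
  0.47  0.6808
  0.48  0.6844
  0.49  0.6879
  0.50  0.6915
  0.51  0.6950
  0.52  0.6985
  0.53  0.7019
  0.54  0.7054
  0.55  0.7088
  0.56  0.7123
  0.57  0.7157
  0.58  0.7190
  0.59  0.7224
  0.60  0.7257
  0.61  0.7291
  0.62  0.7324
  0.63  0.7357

$23.06

σ√T = 0.32 × 1.2247 = 0.3919
d₁ = [ln(93/108) + (0.033 − 0.034 + 0.32²/2)·1.5] / 0.3919 = [-0.1495 + 0.0753] / 0.3919 = -0.1894 ≈ -0.19
d₂ = d₁ − σ√T = -0.1894 − 0.3919 = -0.5813 ≈ -0.58
exp(−qT) = exp(−0.034·1.5) = 0.9503;  exp(−rT) = exp(−0.033·1.5) = 0.9517
N(−d₂) = N(0.58) = 0.7190;  N(−d₁) = N(0.19) = 0.5753
P = 108·0.9517·0.7190 − 93·0.9503·0.5753 = 73.9014 − 50.8438 = 23.0576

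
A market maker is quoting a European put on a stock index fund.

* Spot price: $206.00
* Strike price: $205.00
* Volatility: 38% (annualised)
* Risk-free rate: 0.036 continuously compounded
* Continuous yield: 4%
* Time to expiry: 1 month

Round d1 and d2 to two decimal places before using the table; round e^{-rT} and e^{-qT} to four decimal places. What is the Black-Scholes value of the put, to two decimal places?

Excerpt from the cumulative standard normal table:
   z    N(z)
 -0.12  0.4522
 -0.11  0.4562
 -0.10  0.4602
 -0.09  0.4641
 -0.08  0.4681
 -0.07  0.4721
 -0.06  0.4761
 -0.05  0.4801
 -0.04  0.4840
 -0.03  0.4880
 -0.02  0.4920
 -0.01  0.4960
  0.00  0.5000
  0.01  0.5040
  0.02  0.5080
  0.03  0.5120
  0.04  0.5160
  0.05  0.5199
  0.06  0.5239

$8.52

T = 0.08333;  σ√T = 0.1097
ln(S/K) + (r − q + σ²/2)T = ln(206/205) + (0.036 − 0.04 + 0.38²/2)·0.08333 = 0.0049 + 0.0057 = 0.0105
d₁ = 0.0105 / 0.1097 = 0.0962 which rounds to 0.10
d₂ = d₁ − σ√T = 0.0962 − 0.1097 = -0.0135 which rounds to -0.01
e^(−qT) = e^(−0.04·0.08333) = 0.9967;  e^(−rT) = e^(−0.036·0.08333) = 0.9970
P = 205·0.9970·N(0.01) − 206·0.9967·N(-0.10) = 205·0.9970·0.5040 − 206·0.9967·0.4602 = 103.0100 − 94.4884 = 8.5217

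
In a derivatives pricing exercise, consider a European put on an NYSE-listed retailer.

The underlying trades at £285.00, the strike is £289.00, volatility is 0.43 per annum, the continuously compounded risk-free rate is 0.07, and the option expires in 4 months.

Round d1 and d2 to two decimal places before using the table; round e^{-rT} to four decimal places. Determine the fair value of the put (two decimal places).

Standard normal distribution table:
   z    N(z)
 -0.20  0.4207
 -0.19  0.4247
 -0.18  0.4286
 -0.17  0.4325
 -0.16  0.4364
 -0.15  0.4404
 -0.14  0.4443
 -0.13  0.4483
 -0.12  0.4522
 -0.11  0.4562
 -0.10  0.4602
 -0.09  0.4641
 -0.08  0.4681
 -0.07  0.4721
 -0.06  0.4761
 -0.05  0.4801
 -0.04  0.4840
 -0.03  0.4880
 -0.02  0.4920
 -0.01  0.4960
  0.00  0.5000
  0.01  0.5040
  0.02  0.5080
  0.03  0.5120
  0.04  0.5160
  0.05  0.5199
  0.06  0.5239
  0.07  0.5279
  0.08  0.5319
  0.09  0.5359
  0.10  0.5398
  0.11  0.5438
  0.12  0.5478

T = 0.3333;  σ√T = 0.2483
d₁ = [ln(285/289) + (0.07 + 0.43²/2)·0.3333] / 0.2483 = [-0.0139 + 0.0541] / 0.2483 = 0.1620 ≈ 0.16
d₂ = d₁ − σ√T = 0.1620 − 0.2483 = -0.0863 ≈ -0.09
e^(−rT) = e^(−0.07·0.3333) = 0.9769
N(−d₂) = N(0.09) = 0.5359;  N(−d₁) = N(-0.16) = 0.4364
P = 289·0.9769·0.5359 − 285·0.4364 = 151.2975 − 124.3740 = 26.9235

£26.92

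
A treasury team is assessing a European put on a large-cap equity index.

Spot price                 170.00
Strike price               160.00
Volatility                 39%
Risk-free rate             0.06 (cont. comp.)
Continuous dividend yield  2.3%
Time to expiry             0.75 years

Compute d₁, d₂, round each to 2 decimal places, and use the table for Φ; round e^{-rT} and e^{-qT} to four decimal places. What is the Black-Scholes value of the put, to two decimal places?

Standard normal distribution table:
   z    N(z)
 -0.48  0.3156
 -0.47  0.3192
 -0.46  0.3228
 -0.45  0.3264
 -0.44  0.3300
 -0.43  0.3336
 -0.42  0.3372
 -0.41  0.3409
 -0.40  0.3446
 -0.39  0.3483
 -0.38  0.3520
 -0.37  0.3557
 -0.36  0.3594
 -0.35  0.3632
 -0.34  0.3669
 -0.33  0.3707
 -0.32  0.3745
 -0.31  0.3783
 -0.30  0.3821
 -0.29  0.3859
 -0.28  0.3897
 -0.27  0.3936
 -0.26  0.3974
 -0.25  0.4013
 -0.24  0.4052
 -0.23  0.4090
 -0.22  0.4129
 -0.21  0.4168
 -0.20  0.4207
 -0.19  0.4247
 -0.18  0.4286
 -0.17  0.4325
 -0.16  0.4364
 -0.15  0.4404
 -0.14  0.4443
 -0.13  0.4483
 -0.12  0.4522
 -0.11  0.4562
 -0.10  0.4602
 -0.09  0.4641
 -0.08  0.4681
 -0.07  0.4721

σ√T = 0.39 × 0.8660 = 0.3377
d₁ = [ln(170/160) + (0.06 − 0.023 + 0.39²/2)·0.75] / 0.3377 = [0.0606 + 0.0848] / 0.3377 = 0.4305 ≈ 0.43
d₂ = d₁ − σ√T = 0.4305 − 0.3377 = 0.0928 ≈ 0.09
e^(−qT) = e^(−0.023·0.75) = 0.9829;  e^(−rT) = e^(−0.06·0.75) = 0.9560
N(−d₂) = N(-0.09) = 0.4641;  N(−d₁) = N(-0.43) = 0.3336
P = 160·0.9560·0.4641 − 170·0.9829·0.3336 = 70.9887 − 55.7422 = 15.2465

15.25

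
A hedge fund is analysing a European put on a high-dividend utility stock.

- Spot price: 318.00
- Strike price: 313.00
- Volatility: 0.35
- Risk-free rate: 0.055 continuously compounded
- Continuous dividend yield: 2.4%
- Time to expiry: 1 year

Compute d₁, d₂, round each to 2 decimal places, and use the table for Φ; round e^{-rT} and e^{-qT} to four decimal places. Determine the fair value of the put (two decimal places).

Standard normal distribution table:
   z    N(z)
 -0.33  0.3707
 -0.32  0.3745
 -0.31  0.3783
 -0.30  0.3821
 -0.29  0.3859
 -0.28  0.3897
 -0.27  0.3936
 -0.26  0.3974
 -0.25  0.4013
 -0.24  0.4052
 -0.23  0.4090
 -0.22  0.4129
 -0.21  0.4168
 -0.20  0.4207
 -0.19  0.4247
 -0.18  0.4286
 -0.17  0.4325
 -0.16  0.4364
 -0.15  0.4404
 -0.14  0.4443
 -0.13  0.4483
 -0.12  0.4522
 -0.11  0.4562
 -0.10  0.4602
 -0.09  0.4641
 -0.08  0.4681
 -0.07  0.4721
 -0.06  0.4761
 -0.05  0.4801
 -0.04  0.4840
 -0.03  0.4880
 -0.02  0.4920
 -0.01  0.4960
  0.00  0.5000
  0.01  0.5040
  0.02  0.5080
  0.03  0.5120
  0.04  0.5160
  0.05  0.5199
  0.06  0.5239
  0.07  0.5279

σ√T = 0.35·√1 = 0.3500
d₁ = [ln(318/313) + (0.055 − 0.024 + 0.35²/2)·1] / 0.3500 = [0.0158 + 0.0922] / 0.3500 = 0.3089 → 0.31
d₂ = d₁ − σ√T = 0.3089 − 0.3500 = -0.0411 → -0.04
exp(−qT) = exp(−0.024·1) = 0.9763;  exp(−rT) = exp(−0.055·1) = 0.9465
P = 313·0.9465·N(0.04) − 318·0.9763·N(-0.31) = 313·0.9465·0.5160 − 318·0.9763·0.3783 = 152.8673 − 117.4483 = 35.4190

35.42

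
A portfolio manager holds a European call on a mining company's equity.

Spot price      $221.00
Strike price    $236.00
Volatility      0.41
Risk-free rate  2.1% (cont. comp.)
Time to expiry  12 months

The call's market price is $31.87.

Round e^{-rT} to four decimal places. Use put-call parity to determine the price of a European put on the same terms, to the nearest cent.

$41.96

exp(−rT) = exp(−0.021·1) = 0.9792
Put-call parity: C − P = S − K·e^(−rT) = 221 − 236·0.9792 = 221 − 231.0912 = -10.0912
P = C − (C − P) = 31.87 − (-10.0912) = 41.9612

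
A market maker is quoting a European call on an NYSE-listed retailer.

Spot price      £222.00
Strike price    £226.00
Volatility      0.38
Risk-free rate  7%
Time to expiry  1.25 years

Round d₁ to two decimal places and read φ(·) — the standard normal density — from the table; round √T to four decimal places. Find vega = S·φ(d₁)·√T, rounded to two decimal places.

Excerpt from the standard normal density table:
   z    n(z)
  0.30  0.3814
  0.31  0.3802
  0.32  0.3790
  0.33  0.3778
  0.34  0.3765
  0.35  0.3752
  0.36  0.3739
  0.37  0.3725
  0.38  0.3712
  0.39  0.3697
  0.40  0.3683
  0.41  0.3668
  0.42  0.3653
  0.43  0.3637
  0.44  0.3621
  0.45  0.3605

σ√T = 0.38 × 1.1180 = 0.4249
d₁ = [ln(222/226) + (0.07 + 0.38²/2)·1.25] / 0.4249 = [-0.0179 + 0.1777] / 0.4249 = 0.3763 ⇒ 0.38
√T = √1.25 = 1.1180
φ(d₁) = φ(0.38) = 0.3712
vega = S·φ(d₁)·√T = 222·0.3712·1.1180 = 92.1304
(Call and put vega coincide under Black-Scholes.)

92.13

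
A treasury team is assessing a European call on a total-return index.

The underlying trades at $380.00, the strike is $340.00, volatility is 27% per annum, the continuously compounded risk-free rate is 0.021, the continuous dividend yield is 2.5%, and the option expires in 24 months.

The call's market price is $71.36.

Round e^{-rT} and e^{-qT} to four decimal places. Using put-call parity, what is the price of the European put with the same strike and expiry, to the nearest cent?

e^(−qT) = e^(−0.025·2) = 0.9512;  e^(−rT) = e^(−0.021·2) = 0.9589
Put-call parity: C − P = S·e^(−qT) − K·e^(−rT) = 380·0.9512 − 340·0.9589 = 361.4560 − 326.0260 = 35.4300
P = C − (C − P) = 71.36 − (35.4300) = 35.9300

$35.93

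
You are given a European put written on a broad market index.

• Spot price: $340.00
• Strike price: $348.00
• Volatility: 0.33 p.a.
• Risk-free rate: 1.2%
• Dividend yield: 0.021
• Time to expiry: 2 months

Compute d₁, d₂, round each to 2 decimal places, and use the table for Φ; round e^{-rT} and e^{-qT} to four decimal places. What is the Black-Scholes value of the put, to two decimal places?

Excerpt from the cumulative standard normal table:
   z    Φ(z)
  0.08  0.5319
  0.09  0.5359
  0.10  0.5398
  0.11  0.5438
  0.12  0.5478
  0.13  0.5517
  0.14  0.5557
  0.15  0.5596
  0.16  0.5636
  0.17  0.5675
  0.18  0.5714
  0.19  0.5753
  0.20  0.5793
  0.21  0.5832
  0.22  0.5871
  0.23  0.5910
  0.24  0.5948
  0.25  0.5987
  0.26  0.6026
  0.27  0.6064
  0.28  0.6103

σ√T = 0.33·√0.1667 = 0.1347
ln(S/K) + (r − q + σ²/2)T = ln(340/348) + (0.012 − 0.021 + 0.33²/2)·0.1667 = -0.0233 + 0.0076 = -0.0157
d₁ = -0.0157 / 0.1347 = -0.1164 ⇒ -0.12
d₂ = d₁ − σ√T = -0.1164 − 0.1347 = -0.2511 ⇒ -0.25
e^(−qT) = e^(−0.021·0.1667) = 0.9965;  e^(−rT) = e^(−0.012·0.1667) = 0.9980
P = 348·0.9980·N(0.25) − 340·0.9965·N(0.12) = 348·0.9980·0.5987 − 340·0.9965·0.5478 = 207.9309 − 185.6001 = 22.3308

$22.33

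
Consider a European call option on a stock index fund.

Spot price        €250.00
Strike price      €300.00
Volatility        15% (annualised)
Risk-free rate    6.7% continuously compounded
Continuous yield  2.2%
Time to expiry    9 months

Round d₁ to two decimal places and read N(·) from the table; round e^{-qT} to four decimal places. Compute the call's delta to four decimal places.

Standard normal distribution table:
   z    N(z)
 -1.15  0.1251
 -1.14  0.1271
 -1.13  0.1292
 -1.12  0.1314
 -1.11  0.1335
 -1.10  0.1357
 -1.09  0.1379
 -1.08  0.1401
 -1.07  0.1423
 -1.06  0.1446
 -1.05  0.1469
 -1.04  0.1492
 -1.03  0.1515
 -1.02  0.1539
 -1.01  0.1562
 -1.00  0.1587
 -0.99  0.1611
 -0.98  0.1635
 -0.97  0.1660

0.1378

σ√T = 0.15·√0.75 = 0.1299
d₁ = [ln(250/300) + (0.067 − 0.022 + ½·0.15²)·0.75] / (σ√T) = (-0.1823 + 0.0422) / 0.1299 = -1.0788 which rounds to -1.08
N(d₁) = N(-1.08) = 0.1401
Δ_call = exp(−qT)·N(d₁) = 0.9836·0.1401 = 0.1378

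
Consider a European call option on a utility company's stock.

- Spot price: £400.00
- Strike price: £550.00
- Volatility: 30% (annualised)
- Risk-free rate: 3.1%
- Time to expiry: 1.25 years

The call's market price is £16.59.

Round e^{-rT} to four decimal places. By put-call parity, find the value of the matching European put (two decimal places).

£145.69

e^(−rT) = e^(−0.031·1.25) = 0.9620
Put-call parity: C − P = S − K·e^(−rT) = 400 − 550·0.9620 = 400 − 529.1000 = -129.1000
P = C − (C − P) = 16.59 − (-129.1000) = 145.6900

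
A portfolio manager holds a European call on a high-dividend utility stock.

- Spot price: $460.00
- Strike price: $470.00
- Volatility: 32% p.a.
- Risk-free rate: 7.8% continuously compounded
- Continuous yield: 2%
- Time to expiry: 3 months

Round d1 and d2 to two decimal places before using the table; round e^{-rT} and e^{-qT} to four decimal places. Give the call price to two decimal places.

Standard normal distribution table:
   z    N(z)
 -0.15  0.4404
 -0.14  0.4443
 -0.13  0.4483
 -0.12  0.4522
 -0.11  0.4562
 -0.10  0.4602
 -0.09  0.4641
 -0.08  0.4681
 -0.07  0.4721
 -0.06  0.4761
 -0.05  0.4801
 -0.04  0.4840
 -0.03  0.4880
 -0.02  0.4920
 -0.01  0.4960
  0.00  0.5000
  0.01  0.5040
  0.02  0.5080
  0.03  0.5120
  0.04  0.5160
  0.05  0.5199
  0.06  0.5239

σ√T = 0.32·√0.25 = 0.1600
d₁ = [ln(460/470) + (0.078 − 0.02 + 0.32²/2)·0.25] / 0.1600 = [-0.0215 + 0.0273] / 0.1600 = 0.0362 which rounds to 0.04
d₂ = d₁ − σ√T = 0.0362 − 0.1600 = -0.1238 which rounds to -0.12
exp(−qT) = exp(−0.02·0.25) = 0.9950;  exp(−rT) = exp(−0.078·0.25) = 0.9807
N(d₁) = N(0.04) = 0.5160;  N(d₂) = N(-0.12) = 0.4522
C = 460·0.9950·0.5160 − 470·0.9807·0.4522 = 236.1732 − 208.4321 = 27.7411

$27.74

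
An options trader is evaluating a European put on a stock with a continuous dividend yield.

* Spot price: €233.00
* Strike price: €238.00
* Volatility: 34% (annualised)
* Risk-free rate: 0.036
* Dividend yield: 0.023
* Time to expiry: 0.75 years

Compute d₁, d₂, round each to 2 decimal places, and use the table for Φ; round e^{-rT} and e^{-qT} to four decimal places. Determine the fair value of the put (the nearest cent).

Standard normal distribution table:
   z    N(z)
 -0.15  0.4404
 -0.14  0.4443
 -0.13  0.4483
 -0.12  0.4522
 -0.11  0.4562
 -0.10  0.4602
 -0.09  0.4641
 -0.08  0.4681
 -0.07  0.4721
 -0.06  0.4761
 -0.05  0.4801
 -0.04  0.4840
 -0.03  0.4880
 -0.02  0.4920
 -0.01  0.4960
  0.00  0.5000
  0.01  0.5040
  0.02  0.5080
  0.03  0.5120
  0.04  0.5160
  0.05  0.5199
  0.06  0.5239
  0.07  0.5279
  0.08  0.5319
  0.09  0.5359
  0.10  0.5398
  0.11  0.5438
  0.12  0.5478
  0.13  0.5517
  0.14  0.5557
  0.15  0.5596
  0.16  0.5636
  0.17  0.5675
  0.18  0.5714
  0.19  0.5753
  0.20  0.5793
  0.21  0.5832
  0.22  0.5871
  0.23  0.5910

T = 0.75;  σ√T = 0.2944
ln(S/K) + (r − q + σ²/2)T = ln(233/238) + (0.036 − 0.023 + 0.34²/2)·0.75 = -0.0212 + 0.0531 = 0.0319
d₁ = 0.0319 / 0.2944 = 0.1082 ≈ 0.11
d₂ = d₁ − σ√T = 0.1082 − 0.2944 = -0.1862 ≈ -0.19
e^(−qT) = e^(−0.023·0.75) = 0.9829;  e^(−rT) = e^(−0.036·0.75) = 0.9734
N(−d₂) = N(0.19) = 0.5753;  N(−d₁) = N(-0.11) = 0.4562
P = 238·0.9734·0.5753 − 233·0.9829·0.4562 = 133.2793 − 104.4770 = 28.8023

€28.80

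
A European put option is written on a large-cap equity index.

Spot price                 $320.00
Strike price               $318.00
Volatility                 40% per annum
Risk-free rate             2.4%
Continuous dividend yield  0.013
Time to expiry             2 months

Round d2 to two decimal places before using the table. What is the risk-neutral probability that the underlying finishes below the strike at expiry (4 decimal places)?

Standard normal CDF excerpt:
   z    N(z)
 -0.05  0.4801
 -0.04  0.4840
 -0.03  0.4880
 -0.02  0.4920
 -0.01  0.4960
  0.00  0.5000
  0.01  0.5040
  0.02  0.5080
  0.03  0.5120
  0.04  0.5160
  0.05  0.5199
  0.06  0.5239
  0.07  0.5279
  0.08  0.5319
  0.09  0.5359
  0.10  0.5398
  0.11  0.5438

σ√T = 0.4·√0.1667 = 0.1633
d₁ = [ln(320/318) + (0.024 − 0.013 + ½·0.4²)·0.1667] / (σ√T) = (0.0063 + 0.0152) / 0.1633 = 0.1313 which rounds to 0.13
d₂ = 0.1313 − 0.1633 = -0.0320 which rounds to -0.03
Risk-neutral Pr[S_T < K] = N(−d₂) = N(0.03) = 0.5120

0.5120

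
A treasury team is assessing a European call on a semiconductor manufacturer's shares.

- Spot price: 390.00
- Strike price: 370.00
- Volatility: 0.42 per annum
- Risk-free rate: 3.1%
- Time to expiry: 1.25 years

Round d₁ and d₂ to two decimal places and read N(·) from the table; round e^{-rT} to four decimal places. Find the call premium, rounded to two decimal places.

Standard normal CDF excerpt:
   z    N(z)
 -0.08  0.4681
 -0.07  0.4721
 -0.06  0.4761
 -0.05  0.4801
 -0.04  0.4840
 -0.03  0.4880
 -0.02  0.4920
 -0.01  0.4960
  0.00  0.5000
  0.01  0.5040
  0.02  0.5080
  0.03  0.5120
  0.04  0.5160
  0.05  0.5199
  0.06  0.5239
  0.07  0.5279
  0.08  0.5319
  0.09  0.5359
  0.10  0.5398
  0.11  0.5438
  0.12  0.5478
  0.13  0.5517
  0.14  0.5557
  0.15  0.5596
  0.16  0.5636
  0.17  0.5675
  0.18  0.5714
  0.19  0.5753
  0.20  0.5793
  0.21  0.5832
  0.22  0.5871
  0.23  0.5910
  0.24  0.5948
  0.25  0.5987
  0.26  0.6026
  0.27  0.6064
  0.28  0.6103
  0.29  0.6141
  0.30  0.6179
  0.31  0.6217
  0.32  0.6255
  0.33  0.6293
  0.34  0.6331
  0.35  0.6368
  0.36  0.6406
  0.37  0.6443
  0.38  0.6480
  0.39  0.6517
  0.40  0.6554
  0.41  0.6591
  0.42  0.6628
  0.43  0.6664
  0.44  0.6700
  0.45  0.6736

87.62

σ√T = 0.42·√1.25 = 0.4696
d₁ = [ln(390/370) + (0.031 + ½·0.42²)·1.25] / (σ√T) = (0.0526 + 0.1490) / 0.4696 = 0.4294 → 0.43
d₂ = 0.4294 − 0.4696 = -0.0402 → -0.04
exp(−rT) = exp(−0.031·1.25) = 0.9620
C = 390·N(0.43) − 370·0.9620·N(-0.04) = 390·0.6664 − 370·0.9620·0.4840 = 259.8960 − 172.2750 = 87.6210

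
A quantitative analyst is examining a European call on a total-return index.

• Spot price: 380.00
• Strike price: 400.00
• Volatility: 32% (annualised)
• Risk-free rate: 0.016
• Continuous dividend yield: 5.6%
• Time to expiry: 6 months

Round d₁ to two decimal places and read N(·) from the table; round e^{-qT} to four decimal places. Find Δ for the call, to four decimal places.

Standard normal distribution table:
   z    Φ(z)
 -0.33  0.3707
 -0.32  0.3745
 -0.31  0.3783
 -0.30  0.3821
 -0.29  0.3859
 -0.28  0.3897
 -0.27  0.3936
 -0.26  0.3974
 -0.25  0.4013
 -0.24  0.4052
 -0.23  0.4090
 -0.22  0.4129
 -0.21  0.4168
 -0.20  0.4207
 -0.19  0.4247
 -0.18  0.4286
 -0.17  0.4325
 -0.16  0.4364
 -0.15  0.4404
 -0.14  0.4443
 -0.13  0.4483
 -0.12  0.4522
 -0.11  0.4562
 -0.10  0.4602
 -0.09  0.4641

σ√T = 0.32 × 0.7071 = 0.2263
d₁ = [ln(380/400) + (0.016 − 0.056 + ½·0.32²)·0.5] / (σ√T) = (-0.0513 + 0.0056) / 0.2263 = -0.2019 ⇒ -0.20
N(d₁) = N(-0.20) = 0.4207
Δ_call = exp(−qT)·N(d₁) = 0.9724·0.4207 = 0.4091

0.4091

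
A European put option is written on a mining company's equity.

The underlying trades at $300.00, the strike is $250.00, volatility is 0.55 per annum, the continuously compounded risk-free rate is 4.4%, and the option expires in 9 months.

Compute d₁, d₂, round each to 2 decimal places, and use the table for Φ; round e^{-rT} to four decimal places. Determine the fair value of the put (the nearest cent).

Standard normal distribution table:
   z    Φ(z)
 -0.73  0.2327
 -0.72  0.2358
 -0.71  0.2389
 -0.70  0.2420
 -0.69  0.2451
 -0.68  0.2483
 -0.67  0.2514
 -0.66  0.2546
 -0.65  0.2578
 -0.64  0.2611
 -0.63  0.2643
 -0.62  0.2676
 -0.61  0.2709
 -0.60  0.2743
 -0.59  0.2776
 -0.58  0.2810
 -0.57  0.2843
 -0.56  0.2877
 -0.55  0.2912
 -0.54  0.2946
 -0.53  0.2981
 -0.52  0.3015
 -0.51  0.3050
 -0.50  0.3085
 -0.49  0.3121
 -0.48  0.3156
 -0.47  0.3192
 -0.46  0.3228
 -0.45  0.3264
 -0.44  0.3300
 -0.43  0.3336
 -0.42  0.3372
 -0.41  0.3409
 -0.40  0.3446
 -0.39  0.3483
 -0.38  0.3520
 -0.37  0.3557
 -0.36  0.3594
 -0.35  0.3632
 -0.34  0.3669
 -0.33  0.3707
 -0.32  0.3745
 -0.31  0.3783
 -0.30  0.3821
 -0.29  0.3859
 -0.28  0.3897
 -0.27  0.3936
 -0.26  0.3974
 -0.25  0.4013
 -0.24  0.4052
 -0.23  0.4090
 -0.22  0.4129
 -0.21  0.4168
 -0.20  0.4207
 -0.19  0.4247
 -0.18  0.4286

$27.28

σ√T = 0.55·√0.75 = 0.4763
d₁ = [ln(300/250) + (0.044 + 0.55²/2)·0.75] / 0.4763 = [0.1823 + 0.1464] / 0.4763 = 0.6902 ⇒ 0.69
d₂ = d₁ − σ√T = 0.6902 − 0.4763 = 0.2139 ⇒ 0.21
exp(−rT) = exp(−0.044·0.75) = 0.9675
N(−d₂) = N(-0.21) = 0.4168;  N(−d₁) = N(-0.69) = 0.2451
P = 250·0.9675·0.4168 − 300·0.2451 = 100.8135 − 73.5300 = 27.2835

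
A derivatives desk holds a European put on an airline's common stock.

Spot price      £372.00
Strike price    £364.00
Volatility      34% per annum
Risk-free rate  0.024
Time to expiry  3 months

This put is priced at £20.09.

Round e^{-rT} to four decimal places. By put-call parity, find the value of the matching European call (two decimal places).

£30.27

exp(−rT) = exp(−0.024·0.25) = 0.9940
Put-call parity: C − P = S − K·e^(−rT) = 372 − 364·0.9940 = 372 − 361.8160 = 10.1840
C = P + (C − P) = 20.09 + (10.1840) = 30.2740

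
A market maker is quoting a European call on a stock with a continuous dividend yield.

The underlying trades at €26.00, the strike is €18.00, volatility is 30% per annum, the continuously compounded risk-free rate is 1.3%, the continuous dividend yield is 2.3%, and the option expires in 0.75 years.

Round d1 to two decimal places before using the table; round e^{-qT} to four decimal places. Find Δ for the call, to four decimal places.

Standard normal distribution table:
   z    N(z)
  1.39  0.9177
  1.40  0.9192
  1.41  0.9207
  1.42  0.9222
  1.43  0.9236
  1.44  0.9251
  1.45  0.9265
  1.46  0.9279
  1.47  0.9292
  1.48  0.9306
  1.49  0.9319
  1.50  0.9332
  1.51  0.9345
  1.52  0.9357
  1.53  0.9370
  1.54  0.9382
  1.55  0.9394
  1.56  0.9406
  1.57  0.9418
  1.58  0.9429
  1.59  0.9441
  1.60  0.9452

T = 0.75;  σ√T = 0.2598
d₁ = [ln(26/18) + (0.013 − 0.023 + 0.3²/2)·0.75] / 0.2598 = [0.3677 + 0.0262] / 0.2598 = 1.5164 ≈ 1.52
N(d₁) = N(1.52) = 0.9357
Δ_call = exp(−qT)·N(d₁) = 0.9829·0.9357 = 0.9197

0.9197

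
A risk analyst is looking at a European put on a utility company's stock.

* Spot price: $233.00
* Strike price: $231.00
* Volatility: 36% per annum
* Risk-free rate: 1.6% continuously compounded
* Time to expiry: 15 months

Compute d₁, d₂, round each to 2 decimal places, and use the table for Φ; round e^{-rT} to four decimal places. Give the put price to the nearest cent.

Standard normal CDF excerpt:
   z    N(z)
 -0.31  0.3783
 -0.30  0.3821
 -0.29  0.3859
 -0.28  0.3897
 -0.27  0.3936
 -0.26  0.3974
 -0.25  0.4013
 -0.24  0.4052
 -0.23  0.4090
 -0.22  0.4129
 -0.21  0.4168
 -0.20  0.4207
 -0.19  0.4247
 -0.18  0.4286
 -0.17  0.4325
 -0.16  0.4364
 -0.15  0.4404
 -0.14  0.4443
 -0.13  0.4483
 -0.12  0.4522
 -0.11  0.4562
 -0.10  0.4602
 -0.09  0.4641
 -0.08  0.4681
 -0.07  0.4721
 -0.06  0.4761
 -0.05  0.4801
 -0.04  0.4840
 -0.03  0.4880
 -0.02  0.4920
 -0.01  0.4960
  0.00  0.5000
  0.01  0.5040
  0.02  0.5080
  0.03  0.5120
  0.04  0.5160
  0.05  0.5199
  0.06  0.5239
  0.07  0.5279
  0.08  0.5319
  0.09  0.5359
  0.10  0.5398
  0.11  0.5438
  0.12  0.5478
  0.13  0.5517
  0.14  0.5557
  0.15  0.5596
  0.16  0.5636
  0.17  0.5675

σ√T = 0.36 × 1.1180 = 0.4025
d₁ = [ln(233/231) + (0.016 + 0.36²/2)·1.25] / 0.4025 = [0.0086 + 0.1010] / 0.4025 = 0.2724 → 0.27
d₂ = d₁ − σ√T = 0.2724 − 0.4025 = -0.1301 → -0.13
exp(−rT) = exp(−0.016·1.25) = 0.9802
N(−d₂) = N(0.13) = 0.5517;  N(−d₁) = N(-0.27) = 0.3936
P = 231·0.9802·0.5517 − 233·0.3936 = 124.9193 − 91.7088 = 33.2105

$33.21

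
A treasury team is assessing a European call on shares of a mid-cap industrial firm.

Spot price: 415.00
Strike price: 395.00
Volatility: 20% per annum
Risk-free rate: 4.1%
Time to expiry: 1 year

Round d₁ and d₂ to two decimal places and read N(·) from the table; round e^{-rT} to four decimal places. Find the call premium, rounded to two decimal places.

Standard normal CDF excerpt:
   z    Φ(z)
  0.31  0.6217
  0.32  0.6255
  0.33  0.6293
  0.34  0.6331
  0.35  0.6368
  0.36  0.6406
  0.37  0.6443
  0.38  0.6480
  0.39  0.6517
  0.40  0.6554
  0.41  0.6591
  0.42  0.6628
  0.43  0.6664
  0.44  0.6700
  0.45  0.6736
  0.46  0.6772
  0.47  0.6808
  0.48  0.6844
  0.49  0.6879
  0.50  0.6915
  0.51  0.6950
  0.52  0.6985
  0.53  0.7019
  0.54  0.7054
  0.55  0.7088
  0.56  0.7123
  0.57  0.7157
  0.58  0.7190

T = 1;  σ√T = 0.2000
d₁ = [ln(415/395) + (0.041 + 0.2²/2)·1] / 0.2000 = [0.0494 + 0.0610] / 0.2000 = 0.5520 ≈ 0.55
d₂ = d₁ − σ√T = 0.5520 − 0.2000 = 0.3520 ≈ 0.35
exp(−rT) = exp(−0.041·1) = 0.9598
N(d₁) = N(0.55) = 0.7088;  N(d₂) = N(0.35) = 0.6368
C = 415·0.7088 − 395·0.9598·0.6368 = 294.1520 − 241.4243 = 52.7277

52.73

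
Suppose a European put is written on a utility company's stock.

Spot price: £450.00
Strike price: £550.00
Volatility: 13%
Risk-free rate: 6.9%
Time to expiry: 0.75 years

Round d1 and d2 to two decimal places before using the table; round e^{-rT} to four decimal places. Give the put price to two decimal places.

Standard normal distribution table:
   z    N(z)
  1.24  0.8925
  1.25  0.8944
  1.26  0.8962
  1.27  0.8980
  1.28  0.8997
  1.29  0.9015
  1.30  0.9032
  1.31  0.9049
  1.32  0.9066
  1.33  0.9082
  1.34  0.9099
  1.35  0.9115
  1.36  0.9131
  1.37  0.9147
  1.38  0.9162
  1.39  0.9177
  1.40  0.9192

σ√T = 0.13·√0.75 = 0.1126
d₁ = [ln(450/550) + (0.069 + ½·0.13²)·0.75] / (σ√T) = (-0.2007 + 0.0581) / 0.1126 = -1.2665 ⇒ -1.27
d₂ = -1.2665 − 0.1126 = -1.3791 ⇒ -1.38
e^(−rT) = e^(−0.069·0.75) = 0.9496
P = 550·0.9496·N(1.38) − 450·N(1.27) = 550·0.9496·0.9162 − 450·0.8980 = 478.5129 − 404.1000 = 74.4129

£74.41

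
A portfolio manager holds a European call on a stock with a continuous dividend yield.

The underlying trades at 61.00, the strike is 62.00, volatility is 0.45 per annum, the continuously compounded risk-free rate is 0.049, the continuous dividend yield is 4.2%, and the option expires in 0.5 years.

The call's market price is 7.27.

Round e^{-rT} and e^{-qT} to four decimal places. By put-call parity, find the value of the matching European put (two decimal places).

8.04

e^(−qT) = e^(−0.042·0.5) = 0.9792;  e^(−rT) = e^(−0.049·0.5) = 0.9758
Put-call parity: C − P = S·e^(−qT) − K·e^(−rT) = 61·0.9792 − 62·0.9758 = 59.7312 − 60.4996 = -0.7684
P = C − (C − P) = 7.27 − (-0.7684) = 8.0384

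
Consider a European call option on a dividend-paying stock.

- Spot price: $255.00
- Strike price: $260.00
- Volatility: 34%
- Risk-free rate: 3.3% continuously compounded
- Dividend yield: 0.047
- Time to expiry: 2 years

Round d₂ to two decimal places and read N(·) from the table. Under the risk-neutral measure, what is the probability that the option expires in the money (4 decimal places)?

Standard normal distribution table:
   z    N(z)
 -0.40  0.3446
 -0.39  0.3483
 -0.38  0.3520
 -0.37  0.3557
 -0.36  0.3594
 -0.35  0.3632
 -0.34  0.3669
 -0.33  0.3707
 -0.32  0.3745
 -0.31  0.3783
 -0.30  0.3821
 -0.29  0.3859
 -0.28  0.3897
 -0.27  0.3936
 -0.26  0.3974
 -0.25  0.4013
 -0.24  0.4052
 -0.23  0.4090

T = 2;  σ√T = 0.4808
d₁ = [ln(255/260) + (0.033 − 0.047 + 0.34²/2)·2] / 0.4808 = [-0.0194 + 0.0876] / 0.4808 = 0.1418 ⇒ 0.14
d₂ = d₁ − σ√T = 0.1418 − 0.4808 = -0.3390 ⇒ -0.34
Risk-neutral Pr[S_T > K] = N(d₂) = N(-0.34) = 0.3669

0.3669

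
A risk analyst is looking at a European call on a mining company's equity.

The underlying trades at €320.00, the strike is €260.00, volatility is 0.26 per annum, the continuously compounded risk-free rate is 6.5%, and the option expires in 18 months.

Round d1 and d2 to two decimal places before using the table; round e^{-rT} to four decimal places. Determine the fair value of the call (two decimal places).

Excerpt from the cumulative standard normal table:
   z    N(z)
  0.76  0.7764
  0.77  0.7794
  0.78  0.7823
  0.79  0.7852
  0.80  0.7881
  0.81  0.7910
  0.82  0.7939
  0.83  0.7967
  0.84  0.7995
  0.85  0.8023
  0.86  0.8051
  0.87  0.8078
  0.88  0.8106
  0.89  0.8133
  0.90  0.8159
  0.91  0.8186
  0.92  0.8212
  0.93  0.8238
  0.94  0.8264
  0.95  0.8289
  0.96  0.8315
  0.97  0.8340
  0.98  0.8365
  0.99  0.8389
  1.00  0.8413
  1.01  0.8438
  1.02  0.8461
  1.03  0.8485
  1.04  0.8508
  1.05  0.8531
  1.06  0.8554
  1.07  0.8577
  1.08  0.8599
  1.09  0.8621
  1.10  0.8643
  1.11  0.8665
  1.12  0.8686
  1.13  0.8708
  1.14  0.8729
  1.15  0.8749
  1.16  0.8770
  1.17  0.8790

σ√T = 0.26·√1.5 = 0.3184
d₁ = [ln(320/260) + (0.065 + ½·0.26²)·1.5] / (σ√T) = (0.2076 + 0.1482) / 0.3184 = 1.1175 which rounds to 1.12
d₂ = 1.1175 − 0.3184 = 0.7990 which rounds to 0.80
exp(−rT) = exp(−0.065·1.5) = 0.9071
C = 320·N(1.12) − 260·0.9071·N(0.80) = 320·0.8686 − 260·0.9071·0.7881 = 277.9520 − 185.8702 = 92.0818

€92.08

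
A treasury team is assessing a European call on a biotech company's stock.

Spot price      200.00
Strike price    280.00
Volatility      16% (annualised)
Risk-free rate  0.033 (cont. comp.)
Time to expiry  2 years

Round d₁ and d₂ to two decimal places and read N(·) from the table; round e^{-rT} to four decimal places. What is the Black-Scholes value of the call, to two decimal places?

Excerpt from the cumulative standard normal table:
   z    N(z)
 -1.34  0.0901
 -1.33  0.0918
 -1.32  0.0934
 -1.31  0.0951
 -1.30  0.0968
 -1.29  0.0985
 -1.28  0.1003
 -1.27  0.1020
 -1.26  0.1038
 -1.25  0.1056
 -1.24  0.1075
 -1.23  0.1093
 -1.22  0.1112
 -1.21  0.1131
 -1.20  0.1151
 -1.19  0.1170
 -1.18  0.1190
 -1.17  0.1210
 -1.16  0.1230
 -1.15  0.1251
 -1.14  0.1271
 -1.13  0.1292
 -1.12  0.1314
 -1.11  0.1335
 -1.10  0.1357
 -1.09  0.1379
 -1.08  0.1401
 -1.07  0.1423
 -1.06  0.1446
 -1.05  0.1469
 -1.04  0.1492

3.09

σ√T = 0.16·√2 = 0.2263
d₁ = [ln(200/280) + (0.033 + 0.16²/2)·2] / 0.2263 = [-0.3365 + 0.0916] / 0.2263 = -1.0822 which rounds to -1.08
d₂ = d₁ − σ√T = -1.0822 − 0.2263 = -1.3085 which rounds to -1.31
e^(−rT) = e^(−0.033·2) = 0.9361
N(d₁) = N(-1.08) = 0.1401;  N(d₂) = N(-1.31) = 0.0951
C = 200·0.1401 − 280·0.9361·0.0951 = 28.0200 − 24.9265 = 3.0935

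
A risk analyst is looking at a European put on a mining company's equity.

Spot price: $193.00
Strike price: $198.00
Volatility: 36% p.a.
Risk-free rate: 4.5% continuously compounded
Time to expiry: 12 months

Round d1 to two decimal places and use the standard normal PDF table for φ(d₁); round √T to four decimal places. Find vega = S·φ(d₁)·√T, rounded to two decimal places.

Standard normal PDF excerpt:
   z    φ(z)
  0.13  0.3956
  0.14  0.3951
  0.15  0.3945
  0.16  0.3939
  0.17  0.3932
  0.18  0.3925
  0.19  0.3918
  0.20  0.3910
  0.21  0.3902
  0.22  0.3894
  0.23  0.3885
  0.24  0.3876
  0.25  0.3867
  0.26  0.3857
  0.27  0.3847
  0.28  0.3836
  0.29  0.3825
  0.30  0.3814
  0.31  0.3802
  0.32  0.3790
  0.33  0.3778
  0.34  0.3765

74.98

T = 1;  σ√T = 0.3600
d₁ = [ln(193/198) + (0.045 + 0.36²/2)·1] / 0.3600 = [-0.0256 + 0.1098] / 0.3600 = 0.2340 ≈ 0.23
√T = √1 = 1.0000
φ(d₁) = φ(0.23) = 0.3885
vega = S·φ(d₁)·√T = 193·0.3885·1.0000 = 74.9805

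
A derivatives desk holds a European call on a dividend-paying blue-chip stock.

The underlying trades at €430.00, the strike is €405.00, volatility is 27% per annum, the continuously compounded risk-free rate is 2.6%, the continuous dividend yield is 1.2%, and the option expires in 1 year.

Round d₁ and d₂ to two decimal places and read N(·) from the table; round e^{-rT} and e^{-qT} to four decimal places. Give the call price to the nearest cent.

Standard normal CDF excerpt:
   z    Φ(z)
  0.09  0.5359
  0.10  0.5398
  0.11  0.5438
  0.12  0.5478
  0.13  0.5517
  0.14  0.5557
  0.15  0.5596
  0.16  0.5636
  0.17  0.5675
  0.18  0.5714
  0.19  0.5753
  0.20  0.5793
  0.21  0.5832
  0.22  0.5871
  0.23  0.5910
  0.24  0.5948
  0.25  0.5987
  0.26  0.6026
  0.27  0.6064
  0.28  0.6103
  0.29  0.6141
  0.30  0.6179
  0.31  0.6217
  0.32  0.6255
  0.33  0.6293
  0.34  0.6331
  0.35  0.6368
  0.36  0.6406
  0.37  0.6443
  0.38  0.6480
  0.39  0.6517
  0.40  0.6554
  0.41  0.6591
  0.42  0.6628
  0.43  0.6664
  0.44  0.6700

σ√T = 0.27·√1 = 0.2700
d₁ = [ln(430/405) + (0.026 − 0.012 + 0.27²/2)·1] / 0.2700 = [0.0599 + 0.0505] / 0.2700 = 0.4087 ⇒ 0.41
d₂ = d₁ − σ√T = 0.4087 − 0.2700 = 0.1387 ⇒ 0.14
e^(−qT) = e^(−0.012·1) = 0.9881;  e^(−rT) = e^(−0.026·1) = 0.9743
C = 430·0.9881·N(0.41) − 405·0.9743·N(0.14) = 430·0.9881·0.6591 − 405·0.9743·0.5557 = 280.0404 − 219.2745 = 60.7659

€60.77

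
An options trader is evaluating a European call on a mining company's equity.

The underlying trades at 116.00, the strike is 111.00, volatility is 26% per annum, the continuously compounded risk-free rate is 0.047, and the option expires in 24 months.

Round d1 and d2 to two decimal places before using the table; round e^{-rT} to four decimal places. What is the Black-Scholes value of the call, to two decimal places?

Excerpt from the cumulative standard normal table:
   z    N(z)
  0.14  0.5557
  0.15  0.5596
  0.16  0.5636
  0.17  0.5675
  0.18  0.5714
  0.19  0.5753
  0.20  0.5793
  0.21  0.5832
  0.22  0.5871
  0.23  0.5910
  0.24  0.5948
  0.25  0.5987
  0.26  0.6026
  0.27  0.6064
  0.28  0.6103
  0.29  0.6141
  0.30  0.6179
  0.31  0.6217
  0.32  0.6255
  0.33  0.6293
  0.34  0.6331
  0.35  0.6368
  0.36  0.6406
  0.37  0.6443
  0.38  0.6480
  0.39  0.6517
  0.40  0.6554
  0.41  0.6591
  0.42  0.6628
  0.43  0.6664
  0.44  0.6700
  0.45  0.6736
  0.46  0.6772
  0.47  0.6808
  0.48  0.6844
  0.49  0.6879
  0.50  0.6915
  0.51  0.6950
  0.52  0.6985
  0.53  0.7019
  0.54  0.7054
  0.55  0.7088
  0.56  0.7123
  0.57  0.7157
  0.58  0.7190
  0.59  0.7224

T = 2;  σ√T = 0.3677
d₁ = [ln(116/111) + (0.047 + 0.26²/2)·2] / 0.3677 = [0.0441 + 0.1616] / 0.3677 = 0.5593 ⇒ 0.56
d₂ = d₁ − σ√T = 0.5593 − 0.3677 = 0.1916 ⇒ 0.19
exp(−rT) = exp(−0.047·2) = 0.9103
N(d₁) = N(0.56) = 0.7123;  N(d₂) = N(0.19) = 0.5753
C = 116·0.7123 − 111·0.9103·0.5753 = 82.6268 − 58.1302 = 24.4966

24.50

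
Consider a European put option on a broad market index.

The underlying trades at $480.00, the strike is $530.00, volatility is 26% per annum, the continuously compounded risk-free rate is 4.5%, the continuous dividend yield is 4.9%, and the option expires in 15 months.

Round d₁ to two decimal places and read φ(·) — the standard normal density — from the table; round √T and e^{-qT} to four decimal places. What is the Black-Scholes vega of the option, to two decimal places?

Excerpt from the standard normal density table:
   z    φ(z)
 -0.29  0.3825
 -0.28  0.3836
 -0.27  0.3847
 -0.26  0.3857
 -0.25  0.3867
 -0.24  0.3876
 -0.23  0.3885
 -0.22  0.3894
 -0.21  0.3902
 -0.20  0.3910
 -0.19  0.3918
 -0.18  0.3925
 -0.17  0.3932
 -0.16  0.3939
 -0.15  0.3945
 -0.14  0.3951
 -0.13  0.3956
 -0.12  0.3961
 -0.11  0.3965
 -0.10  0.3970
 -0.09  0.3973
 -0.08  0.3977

σ√T = 0.26 × 1.1180 = 0.2907
ln(S/K) + (r − q + σ²/2)T = ln(480/530) + (0.045 − 0.049 + 0.26²/2)·1.25 = -0.0991 + 0.0372 = -0.0618
d₁ = -0.0618 / 0.2907 = -0.2127 ≈ -0.21
√T = √1.25 = 1.1180
φ(d₁) = φ(-0.21) = 0.3902
e^(−qT) = e^(−0.049·1.25) = 0.9406
vega = S·e^(−qT)·φ(d₁)·√T = 480·0.9406·0.3902·1.1180 = 196.9588
(Vega is the same for a European call and put with the same parameters.)

196.96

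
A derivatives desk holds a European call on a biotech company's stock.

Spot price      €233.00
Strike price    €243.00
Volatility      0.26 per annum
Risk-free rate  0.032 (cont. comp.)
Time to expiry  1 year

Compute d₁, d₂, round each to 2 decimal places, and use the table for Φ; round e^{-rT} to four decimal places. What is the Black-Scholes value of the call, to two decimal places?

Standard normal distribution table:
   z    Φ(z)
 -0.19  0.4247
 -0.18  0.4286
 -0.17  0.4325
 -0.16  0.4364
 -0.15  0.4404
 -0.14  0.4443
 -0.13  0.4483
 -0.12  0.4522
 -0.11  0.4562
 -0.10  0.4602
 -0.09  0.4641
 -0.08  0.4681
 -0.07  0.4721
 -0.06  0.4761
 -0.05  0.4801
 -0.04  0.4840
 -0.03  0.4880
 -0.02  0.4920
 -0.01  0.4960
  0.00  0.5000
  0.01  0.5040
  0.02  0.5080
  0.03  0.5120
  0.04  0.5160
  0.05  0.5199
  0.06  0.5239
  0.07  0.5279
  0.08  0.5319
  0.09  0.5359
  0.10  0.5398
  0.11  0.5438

€23.08

T = 1;  σ√T = 0.2600
ln(S/K) + (r + σ²/2)T = ln(233/243) + (0.032 + 0.26²/2)·1 = -0.0420 + 0.0658 = 0.0238
d₁ = 0.0238 / 0.2600 = 0.0915 ⇒ 0.09
d₂ = d₁ − σ√T = 0.0915 − 0.2600 = -0.1685 ⇒ -0.17
exp(−rT) = exp(−0.032·1) = 0.9685
N(d₁) = N(0.09) = 0.5359;  N(d₂) = N(-0.17) = 0.4325
C = 233·0.5359 − 243·0.9685·0.4325 = 124.8647 − 101.7869 = 23.0778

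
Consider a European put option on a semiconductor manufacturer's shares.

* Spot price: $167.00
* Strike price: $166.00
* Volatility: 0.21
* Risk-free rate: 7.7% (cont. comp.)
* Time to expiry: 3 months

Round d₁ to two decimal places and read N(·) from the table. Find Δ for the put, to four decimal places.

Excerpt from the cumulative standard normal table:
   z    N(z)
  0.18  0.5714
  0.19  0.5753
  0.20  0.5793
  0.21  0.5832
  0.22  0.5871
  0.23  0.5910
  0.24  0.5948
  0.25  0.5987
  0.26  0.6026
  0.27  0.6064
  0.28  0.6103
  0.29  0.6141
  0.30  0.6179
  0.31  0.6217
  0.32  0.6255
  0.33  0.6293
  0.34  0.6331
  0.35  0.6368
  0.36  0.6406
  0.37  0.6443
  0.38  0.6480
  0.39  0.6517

T = 0.25;  σ√T = 0.1050
d₁ = [ln(167/166) + (0.077 + 0.21²/2)·0.25] / 0.1050 = [0.0060 + 0.0248] / 0.1050 = 0.2930 ≈ 0.29
N(d₁) = N(0.29) = 0.6141
Δ_put = N(d₁) − 1 = 0.6141 − 1 = -0.3859

-0.3859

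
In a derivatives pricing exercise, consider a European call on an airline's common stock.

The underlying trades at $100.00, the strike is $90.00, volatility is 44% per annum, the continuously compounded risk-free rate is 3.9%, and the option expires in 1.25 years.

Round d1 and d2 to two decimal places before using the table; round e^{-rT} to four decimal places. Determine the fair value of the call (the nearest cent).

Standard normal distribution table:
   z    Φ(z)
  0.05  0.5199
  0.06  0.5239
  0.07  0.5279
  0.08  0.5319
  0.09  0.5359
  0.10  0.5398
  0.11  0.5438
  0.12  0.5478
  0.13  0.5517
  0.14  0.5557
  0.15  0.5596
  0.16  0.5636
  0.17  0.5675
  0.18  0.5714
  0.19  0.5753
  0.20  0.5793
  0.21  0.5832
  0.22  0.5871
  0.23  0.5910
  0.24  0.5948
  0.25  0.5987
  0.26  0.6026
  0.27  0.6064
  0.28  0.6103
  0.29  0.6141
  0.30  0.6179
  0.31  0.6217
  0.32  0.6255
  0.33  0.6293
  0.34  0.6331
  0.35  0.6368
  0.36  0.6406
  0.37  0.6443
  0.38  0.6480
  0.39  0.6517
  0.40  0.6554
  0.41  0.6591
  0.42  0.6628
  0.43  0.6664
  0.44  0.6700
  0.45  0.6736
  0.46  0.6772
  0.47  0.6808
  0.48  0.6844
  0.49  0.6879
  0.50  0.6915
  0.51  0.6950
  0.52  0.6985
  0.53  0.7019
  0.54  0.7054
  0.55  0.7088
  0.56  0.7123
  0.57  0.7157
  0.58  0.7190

$25.98

T = 1.25;  σ√T = 0.4919
d₁ = [ln(100/90) + (0.039 + 0.44²/2)·1.25] / 0.4919 = [0.1054 + 0.1698] / 0.4919 = 0.5592 which rounds to 0.56
d₂ = d₁ − σ√T = 0.5592 − 0.4919 = 0.0673 which rounds to 0.07
exp(−rT) = exp(−0.039·1.25) = 0.9524
C = 100·N(0.56) − 90·0.9524·N(0.07) = 100·0.7123 − 90·0.9524·0.5279 = 71.2300 − 45.2495 = 25.9805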